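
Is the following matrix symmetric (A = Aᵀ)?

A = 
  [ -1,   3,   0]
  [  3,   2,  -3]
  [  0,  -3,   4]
Yes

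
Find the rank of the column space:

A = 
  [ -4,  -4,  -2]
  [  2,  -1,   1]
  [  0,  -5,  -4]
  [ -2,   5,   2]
Row reduce:
R2 → R2 + (1/2)·R1
R4 → R4 - (1/2)·R1
R3 → R3 - (5/3)·R2
R4 → R4 + (7/3)·R2
R4 → R4 + (3/4)·R3
REF = 
  [ -4,  -4,  -2]
  [  0,  -3,   0]
  [  0,   0,  -4]
  [  0,   0,   0]
Pivot columns: 1, 2, 3 → 3 pivots.
dim(Col(A)) = number of pivot columns = 3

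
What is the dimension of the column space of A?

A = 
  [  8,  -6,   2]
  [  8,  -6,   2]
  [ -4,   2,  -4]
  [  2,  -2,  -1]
dim(Col(A)) = 2

Row reduce:
R2 → R2 - (1)·R1
R3 → R3 + (1/2)·R1
R4 → R4 - (1/4)·R1
Swap R2 ↔ R3
R4 → R4 - (1/2)·R2
REF = 
  [  8,  -6,   2]
  [  0,  -1,  -3]
  [  0,   0,   0]
  [  0,   0,   0]
Pivot columns: 1, 2 → 2 pivots.
dim(Col(A)) = number of pivot columns = 2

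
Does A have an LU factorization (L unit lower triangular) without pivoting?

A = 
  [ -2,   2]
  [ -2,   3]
Yes.
A[1,1] = -2 ≠ 0, so Gaussian elimination proceeds without a row swap: multiplier ℓ₂₁ = (-2)/(-2) = 1, and U[2,2] = 3 - (1)(2) = 1.
L = 
  [  1,   0]
  [  1,   1]
U = 
  [ -2,   2]
  [  0,   1]
Check row 2 of LU: [(1)(-2), (1)(2) + 1] = [-2, 3] = row 2 of A ✓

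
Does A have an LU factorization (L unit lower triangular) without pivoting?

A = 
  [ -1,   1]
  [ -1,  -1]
Yes.
A[1,1] = -1 ≠ 0, so Gaussian elimination proceeds without a row swap: multiplier ℓ₂₁ = (-1)/(-1) = 1, and U[2,2] = -1 - (1)(1) = -2.
L = 
  [  1,   0]
  [  1,   1]
U = 
  [ -1,   1]
  [  0,  -2]
Check row 2 of LU: [(1)(-1), (1)(1) + (-2)] = [-1, -1] = row 2 of A ✓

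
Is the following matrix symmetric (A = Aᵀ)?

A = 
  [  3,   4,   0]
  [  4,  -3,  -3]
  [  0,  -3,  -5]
Yes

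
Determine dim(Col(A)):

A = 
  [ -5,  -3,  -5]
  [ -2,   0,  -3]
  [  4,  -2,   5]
dim(Col(A)) = 3

Row reduce:
R2 → R2 - (2/5)·R1
R3 → R3 + (4/5)·R1
R3 → R3 + (11/3)·R2
REF = 
  [  -5,   -3,   -5]
  [   0,  6/5,   -1]
  [   0,    0, -8/3]
Pivot columns: 1, 2, 3 → 3 pivots.
dim(Col(A)) = number of pivot columns = 3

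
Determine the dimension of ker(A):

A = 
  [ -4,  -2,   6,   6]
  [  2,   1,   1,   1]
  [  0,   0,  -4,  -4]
nullity(A) = 2

Row reduce:
R2 → R2 + (1/2)·R1
R3 → R3 + (1)·R2
REF = 
  [ -4,  -2,   6,   6]
  [  0,   0,   4,   4]
  [  0,   0,   0,   0]
Pivot columns: 1, 3 → 2 pivots.
rank(A) = 2, so nullity(A) = 4 - 2 = 2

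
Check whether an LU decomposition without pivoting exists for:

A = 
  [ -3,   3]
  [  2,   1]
Yes.
A[1,1] = -3 ≠ 0, so Gaussian elimination proceeds without a row swap: multiplier ℓ₂₁ = (2)/(-3) = -2/3, and U[2,2] = 1 - (-2/3)(3) = 3.
L = 
  [   1,    0]
  [-2/3,    1]
U = 
  [ -3,   3]
  [  0,   3]
Check row 2 of LU: [(-2/3)(-3), (-2/3)(3) + 3] = [2, 1] = row 2 of A ✓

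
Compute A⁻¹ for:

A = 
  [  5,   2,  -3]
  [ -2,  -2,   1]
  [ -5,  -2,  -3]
det(A) = (5)·((-2)(-3) - (1)(-2)) - (2)·((-2)(-3) - (1)(-5)) + (-3)·((-2)(-2) - (-2)(-5))
  = (5)(8) - (2)(11) + (-3)(-6)
  = 36
det(A) = 36 ≠ 0, so A is invertible.

Cofactors Cᵢⱼ = (-1)ⁱ⁺ʲ·Mᵢⱼ:
C = 
  [  8, -11,  -6]
  [ 12, -30,   0]
  [ -4,   1,  -6]

adj(A) = Cᵀ:
adj(A) = 
  [  8,  12,  -4]
  [-11, -30,   1]
  [ -6,   0,  -6]

A⁻¹ = (1/36) · adj(A):
A⁻¹ = 
  [   2/9,    1/3,   -1/9]
  [-11/36,   -5/6,   1/36]
  [  -1/6,      0,   -1/6]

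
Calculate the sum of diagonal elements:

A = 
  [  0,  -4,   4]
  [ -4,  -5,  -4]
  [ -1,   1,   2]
-3

tr(A) = 0 + -5 + 2 = -3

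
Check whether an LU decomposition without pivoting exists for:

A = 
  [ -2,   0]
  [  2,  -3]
Yes.
A[1,1] = -2 ≠ 0, so Gaussian elimination proceeds without a row swap: multiplier ℓ₂₁ = (2)/(-2) = -1, and U[2,2] = -3 - (-1)(0) = -3.
L = 
  [  1,   0]
  [ -1,   1]
U = 
  [ -2,   0]
  [  0,  -3]
Check row 2 of LU: [(-1)(-2), (-1)(0) + (-3)] = [2, -3] = row 2 of A ✓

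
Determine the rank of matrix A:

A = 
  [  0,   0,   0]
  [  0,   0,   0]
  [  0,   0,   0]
rank(A) = 0

Row reduce:
(no row operations needed)
REF = 
  [  0,   0,   0]
  [  0,   0,   0]
  [  0,   0,   0]
Pivot columns: none → 0 pivots.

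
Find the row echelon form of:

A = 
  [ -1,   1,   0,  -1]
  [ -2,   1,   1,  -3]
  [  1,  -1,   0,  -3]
Row operations:
R2 → R2 - (2)·R1
R3 → R3 + (1)·R1

Resulting echelon form:
REF = 
  [ -1,   1,   0,  -1]
  [  0,  -1,   1,  -1]
  [  0,   0,   0,  -4]

Rank = 3 (number of non-zero pivot rows).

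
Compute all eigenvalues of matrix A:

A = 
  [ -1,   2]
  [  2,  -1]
tr(A) = -2, det(A) = -3
Characteristic polynomial: λ² - tr(A)λ + det(A) = λ² + 2λ - 3
λ² + 2λ - 3 = (λ + 3)(λ - 1)

λ = 1, -3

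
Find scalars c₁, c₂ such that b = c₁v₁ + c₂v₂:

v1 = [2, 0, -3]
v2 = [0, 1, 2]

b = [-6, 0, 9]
c1 = -3, c2 = 0

b = -3·v1 + 0·v2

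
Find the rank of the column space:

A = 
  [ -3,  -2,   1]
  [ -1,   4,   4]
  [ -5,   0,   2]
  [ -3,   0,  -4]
Row reduce:
R2 → R2 - (1/3)·R1
R3 → R3 - (5/3)·R1
R4 → R4 - (1)·R1
R3 → R3 - (5/7)·R2
R4 → R4 - (3/7)·R2
R4 → R4 - (23/8)·R3
REF = 
  [   -3,    -2,     1]
  [    0,  14/3,  11/3]
  [    0,     0, -16/7]
  [    0,     0,     0]
Pivot columns: 1, 2, 3 → 3 pivots.
dim(Col(A)) = number of pivot columns = 3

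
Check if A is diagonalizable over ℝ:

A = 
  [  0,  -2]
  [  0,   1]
Yes

tr(A) = 1, det(A) = 0
Characteristic polynomial: λ² - tr(A)λ + det(A) = λ² - λ
λ² - λ = λ(λ - 1)
Eigenvalues: 1, 0
λ=0: alg. mult. = 1, geom. mult. = 2 - rank(A - (0)I) = 2 - 1 = 1
λ=1: alg. mult. = 1, geom. mult. = 2 - rank(A - (1)I) = 2 - 1 = 1
Sum of geometric multiplicities equals n, so A has n independent eigenvectors.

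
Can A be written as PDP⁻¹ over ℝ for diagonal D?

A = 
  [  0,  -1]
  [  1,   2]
No

tr(A) = 2, det(A) = 1
Characteristic polynomial: λ² - tr(A)λ + det(A) = λ² - 2λ + 1
λ² - 2λ + 1 = (λ - 1)²
Eigenvalues: 1, 1
λ=1: alg. mult. = 2, geom. mult. = 2 - rank(A - (1)I) = 2 - 1 = 1
Sum of geometric multiplicities = 1 < n = 2, so there aren't enough independent eigenvectors.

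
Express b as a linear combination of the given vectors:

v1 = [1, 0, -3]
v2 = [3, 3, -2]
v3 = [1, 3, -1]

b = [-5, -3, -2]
c1 = 2, c2 = -3, c3 = 2

b = 2·v1 + -3·v2 + 2·v3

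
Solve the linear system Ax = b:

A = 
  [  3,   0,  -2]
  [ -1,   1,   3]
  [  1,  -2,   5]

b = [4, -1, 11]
Row reduce the augmented matrix [A|b]:
R2 → R2 + (1/3)·R1
R3 → R3 - (1/3)·R1
R3 → R3 + (2)·R2
REF = 
  [   3,    0,   -2,    4]
  [   0,    1,  7/3,  1/3]
  [   0,    0, 31/3, 31/3]

Back-substitution:
x₃ = (31/3) / (31/3) = 1
x₂ = (1/3 - (7/3)(1)) / 1 = -2
x₁ = (4 - (0)(-2) - (-2)(1)) / 3 = 2

x = [2, -2, 1]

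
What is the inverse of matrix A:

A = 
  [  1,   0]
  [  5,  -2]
det(A) = (1)(-2) - (0)(5) = -2
For a 2×2 matrix, A⁻¹ = (1/det(A)) · [[d, -b], [-c, a]]
    = (-1/2) · [[-2, 0], [-5, 1]]

A⁻¹ = 
  [   1,    0]
  [ 5/2, -1/2]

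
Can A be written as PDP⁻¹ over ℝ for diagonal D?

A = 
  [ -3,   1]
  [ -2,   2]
Yes

tr(A) = -1, det(A) = -4
Characteristic polynomial: λ² - tr(A)λ + det(A) = λ² + λ - 4
λ² + λ - 4 = 0  ⇒  λ = (-1 ± √((1)² - 4·(-4)))/2 = (-1 ± √(17))/2
  = (-1 + √17)/2,  (-1 - √17)/2
Eigenvalues: (-1 + √17)/2, (-1 - √17)/2  (≈ 1.562, -2.562)
The two irrational eigenvalues are distinct (simple), so each has alg. mult. = geom. mult. = 1.
Sum of geometric multiplicities equals n, so A has n independent eigenvectors.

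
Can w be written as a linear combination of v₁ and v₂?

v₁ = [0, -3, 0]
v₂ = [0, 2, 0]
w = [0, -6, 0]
Yes

Form the augmented matrix and row-reduce:
[v₁|v₂|w] = 
  [  0,   0,   0]
  [ -3,   2,  -6]
  [  0,   0,   0]
Swap R1 ↔ R2
REF = 
  [ -3,   2,  -6]
  [  0,   0,   0]
  [  0,   0,   0]

No row of the form [0 0 | nonzero], so the system is consistent. Back-substitution gives c₁ = 2, c₂ = 0: w = (2)·v₁ + (0)·v₂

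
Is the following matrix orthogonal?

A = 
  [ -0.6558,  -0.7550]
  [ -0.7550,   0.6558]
Yes

AᵀA = 
  [  1.0001,   0]
  [  0,   1.0001]
≈ I (equal to I up to the 4-dp rounding of the entries)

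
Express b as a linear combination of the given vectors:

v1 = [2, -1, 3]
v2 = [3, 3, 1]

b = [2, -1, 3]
c1 = 1, c2 = 0

b = 1·v1 + 0·v2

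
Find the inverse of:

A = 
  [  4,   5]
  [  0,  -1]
det(A) = (4)(-1) - (5)(0) = -4
For a 2×2 matrix, A⁻¹ = (1/det(A)) · [[d, -b], [-c, a]]
    = (-1/4) · [[-1, -5], [0, 4]]

A⁻¹ = 
  [1/4, 5/4]
  [  0,  -1]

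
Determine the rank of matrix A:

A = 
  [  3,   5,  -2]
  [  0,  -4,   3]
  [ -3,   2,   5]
Row reduce:
R3 → R3 + (1)·R1
R3 → R3 + (7/4)·R2
REF = 
  [   3,    5,   -2]
  [   0,   -4,    3]
  [   0,    0, 33/4]
Pivot columns: 1, 2, 3 → 3 pivots.

rank(A) = 3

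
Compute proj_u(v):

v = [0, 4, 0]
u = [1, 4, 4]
proj_u(v) = [16/33, 64/33, 64/33]

v·u = (0)(1) + (4)(4) + (0)(4) = 16
u·u = (1)² + (4)² + (4)² = 33
proj_u(v) = (v·u / u·u) × u = (16/33) × u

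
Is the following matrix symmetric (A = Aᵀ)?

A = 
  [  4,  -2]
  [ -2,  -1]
Yes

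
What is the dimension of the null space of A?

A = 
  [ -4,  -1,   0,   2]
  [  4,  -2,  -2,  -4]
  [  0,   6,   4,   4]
nullity(A) = 2

Row reduce:
R2 → R2 + (1)·R1
R3 → R3 + (2)·R2
REF = 
  [ -4,  -1,   0,   2]
  [  0,  -3,  -2,  -2]
  [  0,   0,   0,   0]
Pivot columns: 1, 2 → 2 pivots.
rank(A) = 2, so nullity(A) = 4 - 2 = 2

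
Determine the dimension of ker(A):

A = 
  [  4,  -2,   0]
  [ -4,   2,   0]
nullity(A) = 2

Row reduce:
R2 → R2 + (1)·R1
REF = 
  [  4,  -2,   0]
  [  0,   0,   0]
Pivot columns: 1 → 1 pivot.
rank(A) = 1, so nullity(A) = 3 - 1 = 2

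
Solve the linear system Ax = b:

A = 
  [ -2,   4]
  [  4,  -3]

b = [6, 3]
Row reduce the augmented matrix [A|b]:
R2 → R2 + (2)·R1
REF = 
  [ -2,   4,   6]
  [  0,   5,  15]

Back-substitution:
x₂ = 15 / 5 = 3
x₁ = (6 - (4)(3)) / (-2) = 3

x = [3, 3]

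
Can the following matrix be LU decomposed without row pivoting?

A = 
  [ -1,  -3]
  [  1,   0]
Yes.
A[1,1] = -1 ≠ 0, so Gaussian elimination proceeds without a row swap: multiplier ℓ₂₁ = (1)/(-1) = -1, and U[2,2] = 0 - (-1)(-3) = -3.
L = 
  [  1,   0]
  [ -1,   1]
U = 
  [ -1,  -3]
  [  0,  -3]
Check row 2 of LU: [(-1)(-1), (-1)(-3) + (-3)] = [1, 0] = row 2 of A ✓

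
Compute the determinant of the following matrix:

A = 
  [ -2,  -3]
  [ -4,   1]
For a 2×2 matrix, det = ad - bc = (-2)(1) - (-3)(-4) = -14

det(A) = -14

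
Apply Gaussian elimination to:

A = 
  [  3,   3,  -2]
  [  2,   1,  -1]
Row operations:
R2 → R2 - (2/3)·R1

Resulting echelon form:
REF = 
  [  3,   3,  -2]
  [  0,  -1, 1/3]

Rank = 2 (number of non-zero pivot rows).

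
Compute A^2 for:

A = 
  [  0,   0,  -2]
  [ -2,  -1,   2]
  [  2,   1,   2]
A² = A·A:
A²[1,1] = (0)(0) + (0)(-2) + (-2)(2) = -4
A²[1,2] = (0)(0) + (0)(-1) + (-2)(1) = -2
A²[1,3] = (0)(-2) + (0)(2) + (-2)(2) = -4
A²[2,1] = (-2)(0) + (-1)(-2) + (2)(2) = 6
A²[2,2] = (-2)(0) + (-1)(-1) + (2)(1) = 3
A²[2,3] = (-2)(-2) + (-1)(2) + (2)(2) = 6
A²[3,1] = (2)(0) + (1)(-2) + (2)(2) = 2
A²[3,2] = (2)(0) + (1)(-1) + (2)(1) = 1
A²[3,3] = (2)(-2) + (1)(2) + (2)(2) = 2
A² = 
  [ -4,  -2,  -4]
  [  6,   3,   6]
  [  2,   1,   2]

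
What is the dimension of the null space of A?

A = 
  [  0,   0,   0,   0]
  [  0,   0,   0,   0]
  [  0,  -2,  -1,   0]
nullity(A) = 3

Row reduce:
Swap R1 ↔ R3
REF = 
  [  0,  -2,  -1,   0]
  [  0,   0,   0,   0]
  [  0,   0,   0,   0]
Pivot columns: 2 → 1 pivot.
rank(A) = 1, so nullity(A) = 4 - 1 = 3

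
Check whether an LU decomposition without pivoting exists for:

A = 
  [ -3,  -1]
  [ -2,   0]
Yes.
A[1,1] = -3 ≠ 0, so Gaussian elimination proceeds without a row swap: multiplier ℓ₂₁ = (-2)/(-3) = 2/3, and U[2,2] = 0 - (2/3)(-1) = 2/3.
L = 
  [  1,   0]
  [2/3,   1]
U = 
  [ -3,  -1]
  [  0, 2/3]
Check row 2 of LU: [(2/3)(-3), (2/3)(-1) + (2/3)] = [-2, 0] = row 2 of A ✓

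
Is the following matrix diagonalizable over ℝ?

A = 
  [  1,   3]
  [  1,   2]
Yes

tr(A) = 3, det(A) = -1
Characteristic polynomial: λ² - tr(A)λ + det(A) = λ² - 3λ - 1
λ² - 3λ - 1 = 0  ⇒  λ = (3 ± √((-3)² - 4·(-1)))/2 = (3 ± √(13))/2
  = (3 + √13)/2,  (3 - √13)/2
Eigenvalues: (3 + √13)/2, (3 - √13)/2  (≈ 3.303, -0.3028)
The two irrational eigenvalues are distinct (simple), so each has alg. mult. = geom. mult. = 1.
Sum of geometric multiplicities equals n, so A has n independent eigenvectors.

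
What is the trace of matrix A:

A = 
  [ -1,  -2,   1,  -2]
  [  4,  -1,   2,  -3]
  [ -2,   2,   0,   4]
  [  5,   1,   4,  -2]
-4

tr(A) = -1 + -1 + 0 + -2 = -4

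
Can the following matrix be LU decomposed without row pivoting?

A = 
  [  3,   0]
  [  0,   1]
Yes.
A[1,1] = 3 ≠ 0, so Gaussian elimination proceeds without a row swap: multiplier ℓ₂₁ = (0)/(3) = 0, and U[2,2] = 1 - (0)(0) = 1.
L = 
  [  1,   0]
  [  0,   1]
U = 
  [  3,   0]
  [  0,   1]
Check row 2 of LU: [(0)(3), (0)(0) + 1] = [0, 1] = row 2 of A ✓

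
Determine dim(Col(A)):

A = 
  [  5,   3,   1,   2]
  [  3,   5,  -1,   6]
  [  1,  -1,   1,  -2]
dim(Col(A)) = 2

Row reduce:
R2 → R2 - (3/5)·R1
R3 → R3 - (1/5)·R1
R3 → R3 + (1/2)·R2
REF = 
  [   5,    3,    1,    2]
  [   0, 16/5, -8/5, 24/5]
  [   0,    0,    0,    0]
Pivot columns: 1, 2 → 2 pivots.
dim(Col(A)) = number of pivot columns = 2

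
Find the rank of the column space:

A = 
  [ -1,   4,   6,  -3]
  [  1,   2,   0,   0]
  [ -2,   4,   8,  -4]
dim(Col(A)) = 2

Row reduce:
R2 → R2 + (1)·R1
R3 → R3 - (2)·R1
R3 → R3 + (2/3)·R2
REF = 
  [ -1,   4,   6,  -3]
  [  0,   6,   6,  -3]
  [  0,   0,   0,   0]
Pivot columns: 1, 2 → 2 pivots.
dim(Col(A)) = number of pivot columns = 2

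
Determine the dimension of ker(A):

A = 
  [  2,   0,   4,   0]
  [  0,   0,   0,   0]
nullity(A) = 3

Row reduce:
(no row operations needed)
REF = 
  [  2,   0,   4,   0]
  [  0,   0,   0,   0]
Pivot columns: 1 → 1 pivot.
rank(A) = 1, so nullity(A) = 4 - 1 = 3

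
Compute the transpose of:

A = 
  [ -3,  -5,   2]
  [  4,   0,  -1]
Aᵀ = 
  [ -3,   4]
  [ -5,   0]
  [  2,  -1]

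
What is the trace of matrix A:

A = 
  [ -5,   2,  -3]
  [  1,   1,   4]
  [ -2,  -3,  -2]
-6

tr(A) = -5 + 1 + -2 = -6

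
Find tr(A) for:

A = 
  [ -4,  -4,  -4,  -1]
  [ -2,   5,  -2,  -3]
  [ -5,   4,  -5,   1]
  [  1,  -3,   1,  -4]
-8

tr(A) = -4 + 5 + -5 + -4 = -8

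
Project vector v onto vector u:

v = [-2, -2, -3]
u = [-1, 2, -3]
proj_u(v) = [-1/2, 1, -3/2]

v·u = (-2)(-1) + (-2)(2) + (-3)(-3) = 7
u·u = (-1)² + (2)² + (-3)² = 14
proj_u(v) = (v·u / u·u) × u = (7/14) × u = (1/2) × u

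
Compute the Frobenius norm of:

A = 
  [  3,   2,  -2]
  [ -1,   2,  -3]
||A||_F = 5.568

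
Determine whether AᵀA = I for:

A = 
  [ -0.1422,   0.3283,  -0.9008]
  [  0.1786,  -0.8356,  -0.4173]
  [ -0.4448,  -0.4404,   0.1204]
No

AᵀA = 
  [  0.2500,   0,   0]
  [  0,   1,  -0.0001]
  [  0,  -0.0001,   1.0001]
≠ I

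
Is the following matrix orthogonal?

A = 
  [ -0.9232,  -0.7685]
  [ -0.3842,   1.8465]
No

AᵀA = 
  [  0.9999,   0.0001]
  [  0.0001,   4.0002]
≠ I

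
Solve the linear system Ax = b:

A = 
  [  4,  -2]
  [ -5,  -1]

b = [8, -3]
Row reduce the augmented matrix [A|b]:
R2 → R2 + (5/4)·R1
REF = 
  [   4,   -2,    8]
  [   0, -7/2,    7]

Back-substitution:
x₂ = 7 / (-7/2) = -2
x₁ = (8 - (-2)(-2)) / 4 = 1

x = [1, -2]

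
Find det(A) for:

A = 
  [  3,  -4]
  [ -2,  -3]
-17

For a 2×2 matrix, det = ad - bc = (3)(-3) - (-4)(-2) = -17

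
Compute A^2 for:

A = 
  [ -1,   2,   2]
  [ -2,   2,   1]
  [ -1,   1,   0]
A² = A·A:
A²[1,1] = (-1)(-1) + (2)(-2) + (2)(-1) = -5
A²[1,2] = (-1)(2) + (2)(2) + (2)(1) = 4
A²[1,3] = (-1)(2) + (2)(1) + (2)(0) = 0
A²[2,1] = (-2)(-1) + (2)(-2) + (1)(-1) = -3
A²[2,2] = (-2)(2) + (2)(2) + (1)(1) = 1
A²[2,3] = (-2)(2) + (2)(1) + (1)(0) = -2
A²[3,1] = (-1)(-1) + (1)(-2) + (0)(-1) = -1
A²[3,2] = (-1)(2) + (1)(2) + (0)(1) = 0
A²[3,3] = (-1)(2) + (1)(1) + (0)(0) = -1
A² = 
  [ -5,   4,   0]
  [ -3,   1,  -2]
  [ -1,   0,  -1]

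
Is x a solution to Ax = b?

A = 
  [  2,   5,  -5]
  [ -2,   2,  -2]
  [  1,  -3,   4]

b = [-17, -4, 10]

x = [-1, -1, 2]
Yes

Ax = [-17, -4, 10] = b ✓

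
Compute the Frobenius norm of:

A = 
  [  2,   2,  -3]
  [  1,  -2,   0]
||A||_F = 4.69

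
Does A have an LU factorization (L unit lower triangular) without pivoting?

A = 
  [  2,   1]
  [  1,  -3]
Yes.
A[1,1] = 2 ≠ 0, so Gaussian elimination proceeds without a row swap: multiplier ℓ₂₁ = (1)/(2) = 1/2, and U[2,2] = -3 - (1/2)(1) = -7/2.
L = 
  [  1,   0]
  [1/2,   1]
U = 
  [   2,    1]
  [   0, -7/2]
Check row 2 of LU: [(1/2)(2), (1/2)(1) + (-7/2)] = [1, -3] = row 2 of A ✓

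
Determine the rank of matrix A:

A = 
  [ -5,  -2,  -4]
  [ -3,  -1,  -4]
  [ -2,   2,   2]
rank(A) = 3

Row reduce:
R2 → R2 - (3/5)·R1
R3 → R3 - (2/5)·R1
R3 → R3 - (14)·R2
REF = 
  [  -5,   -2,   -4]
  [   0,  1/5, -8/5]
  [   0,    0,   26]
Pivot columns: 1, 2, 3 → 3 pivots.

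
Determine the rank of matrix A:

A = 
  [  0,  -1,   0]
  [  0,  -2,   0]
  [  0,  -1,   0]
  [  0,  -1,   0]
Row reduce:
R2 → R2 - (2)·R1
R3 → R3 - (1)·R1
R4 → R4 - (1)·R1
REF = 
  [  0,  -1,   0]
  [  0,   0,   0]
  [  0,   0,   0]
  [  0,   0,   0]
Pivot columns: 2 → 1 pivot.

rank(A) = 1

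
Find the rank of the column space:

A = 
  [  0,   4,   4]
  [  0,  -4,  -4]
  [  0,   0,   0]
dim(Col(A)) = 1

Row reduce:
R2 → R2 + (1)·R1
REF = 
  [  0,   4,   4]
  [  0,   0,   0]
  [  0,   0,   0]
Pivot columns: 2 → 1 pivot.
dim(Col(A)) = number of pivot columns = 1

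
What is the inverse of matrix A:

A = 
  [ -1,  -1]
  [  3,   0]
det(A) = (-1)(0) - (-1)(3) = 3
For a 2×2 matrix, A⁻¹ = (1/det(A)) · [[d, -b], [-c, a]]
    = (1/3) · [[0, 1], [-3, -1]]

A⁻¹ = 
  [   0,  1/3]
  [  -1, -1/3]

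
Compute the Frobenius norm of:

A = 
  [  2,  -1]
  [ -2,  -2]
||A||_F = 3.606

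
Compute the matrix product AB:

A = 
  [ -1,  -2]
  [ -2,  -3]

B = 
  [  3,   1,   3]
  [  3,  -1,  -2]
A is 2×2 and B is 2×3, so AB is 2×3. Each entry is (row of A)·(column of B):
AB[1,1] = (-1)(3) + (-2)(3) = -9
AB[1,2] = (-1)(1) + (-2)(-1) = 1
AB[1,3] = (-1)(3) + (-2)(-2) = 1
AB[2,1] = (-2)(3) + (-3)(3) = -15
AB[2,2] = (-2)(1) + (-3)(-1) = 1
AB[2,3] = (-2)(3) + (-3)(-2) = 0

AB = 
  [ -9,   1,   1]
  [-15,   1,   0]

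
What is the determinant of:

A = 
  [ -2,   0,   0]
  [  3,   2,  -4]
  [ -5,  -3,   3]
12

Cofactor expansion along row 1:
det(A) = (-2)·((2)(3) - (-4)(-3)) - (0)·((3)(3) - (-4)(-5)) + (0)·((3)(-3) - (2)(-5))
  = (-2)(-6) - (0)(-11) + (0)(1)
  = 12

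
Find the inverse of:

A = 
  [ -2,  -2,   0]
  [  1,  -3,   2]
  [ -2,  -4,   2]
det(A) = (-2)·((-3)(2) - (2)(-4)) - (-2)·((1)(2) - (2)(-2)) + (0)·((1)(-4) - (-3)(-2))
  = (-2)(2) - (-2)(6) + (0)(-10)
  = 8
det(A) = 8 ≠ 0, so A is invertible.

Cofactors Cᵢⱼ = (-1)ⁱ⁺ʲ·Mᵢⱼ:
C = 
  [  2,  -6, -10]
  [  4,  -4,  -4]
  [ -4,   4,   8]

adj(A) = Cᵀ:
adj(A) = 
  [  2,   4,  -4]
  [ -6,  -4,   4]
  [-10,  -4,   8]

A⁻¹ = (1/8) · adj(A):
A⁻¹ = 
  [ 1/4,  1/2, -1/2]
  [-3/4, -1/2,  1/2]
  [-5/4, -1/2,    1]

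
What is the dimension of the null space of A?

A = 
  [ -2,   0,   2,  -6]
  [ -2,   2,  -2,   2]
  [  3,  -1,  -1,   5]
nullity(A) = 2

Row reduce:
R2 → R2 - (1)·R1
R3 → R3 + (3/2)·R1
R3 → R3 + (1/2)·R2
REF = 
  [ -2,   0,   2,  -6]
  [  0,   2,  -4,   8]
  [  0,   0,   0,   0]
Pivot columns: 1, 2 → 2 pivots.
rank(A) = 2, so nullity(A) = 4 - 2 = 2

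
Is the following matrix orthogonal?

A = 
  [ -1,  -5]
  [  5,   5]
No

AᵀA = 
  [ 26,  30]
  [ 30,  50]
≠ I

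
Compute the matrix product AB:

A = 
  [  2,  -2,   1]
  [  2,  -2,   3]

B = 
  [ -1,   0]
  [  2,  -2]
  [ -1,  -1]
A is 2×3 and B is 3×2, so AB is 2×2. Each entry is (row of A)·(column of B):
AB[1,1] = (2)(-1) + (-2)(2) + (1)(-1) = -7
AB[1,2] = (2)(0) + (-2)(-2) + (1)(-1) = 3
AB[2,1] = (2)(-1) + (-2)(2) + (3)(-1) = -9
AB[2,2] = (2)(0) + (-2)(-2) + (3)(-1) = 1

AB = 
  [ -7,   3]
  [ -9,   1]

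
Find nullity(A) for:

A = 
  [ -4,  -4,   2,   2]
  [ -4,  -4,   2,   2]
nullity(A) = 3

Row reduce:
R2 → R2 - (1)·R1
REF = 
  [ -4,  -4,   2,   2]
  [  0,   0,   0,   0]
Pivot columns: 1 → 1 pivot.
rank(A) = 1, so nullity(A) = 4 - 1 = 3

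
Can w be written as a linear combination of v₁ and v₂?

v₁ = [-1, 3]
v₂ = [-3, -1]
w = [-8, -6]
Yes

Form the augmented matrix and row-reduce:
[v₁|v₂|w] = 
  [ -1,  -3,  -8]
  [  3,  -1,  -6]
R2 → R2 + (3)·R1
REF = 
  [ -1,  -3,  -8]
  [  0, -10, -30]

No row of the form [0 0 | nonzero], so the system is consistent. Back-substitution gives c₁ = -1, c₂ = 3: w = (-1)·v₁ + (3)·v₂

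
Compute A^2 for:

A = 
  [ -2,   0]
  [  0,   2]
A² = A·A:
A²[1,1] = (-2)(-2) + (0)(0) = 4
A²[1,2] = (-2)(0) + (0)(2) = 0
A²[2,1] = (0)(-2) + (2)(0) = 0
A²[2,2] = (0)(0) + (2)(2) = 4
A² = 
  [  4,   0]
  [  0,   4]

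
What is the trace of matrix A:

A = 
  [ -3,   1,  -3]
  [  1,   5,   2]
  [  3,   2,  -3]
-1

tr(A) = -3 + 5 + -3 = -1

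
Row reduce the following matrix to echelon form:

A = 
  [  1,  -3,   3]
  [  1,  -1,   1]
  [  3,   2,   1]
Row operations:
R2 → R2 - (1)·R1
R3 → R3 - (3)·R1
R3 → R3 - (11/2)·R2

Resulting echelon form:
REF = 
  [  1,  -3,   3]
  [  0,   2,  -2]
  [  0,   0,   3]

Rank = 3 (number of non-zero pivot rows).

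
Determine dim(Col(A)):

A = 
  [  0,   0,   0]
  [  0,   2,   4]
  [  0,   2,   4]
Row reduce:
Swap R1 ↔ R2
R3 → R3 - (1)·R1
REF = 
  [  0,   2,   4]
  [  0,   0,   0]
  [  0,   0,   0]
Pivot columns: 2 → 1 pivot.
dim(Col(A)) = number of pivot columns = 1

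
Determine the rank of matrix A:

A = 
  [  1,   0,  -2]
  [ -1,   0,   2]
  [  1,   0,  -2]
rank(A) = 1

Row reduce:
R2 → R2 + (1)·R1
R3 → R3 - (1)·R1
REF = 
  [  1,   0,  -2]
  [  0,   0,   0]
  [  0,   0,   0]
Pivot columns: 1 → 1 pivot.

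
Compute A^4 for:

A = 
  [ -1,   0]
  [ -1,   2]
A^4 = 
  [  1,   0]
  [ -5,  16]

A² = A·A:
A²[1,1] = (-1)(-1) + (0)(-1) = 1
A²[1,2] = (-1)(0) + (0)(2) = 0
A²[2,1] = (-1)(-1) + (2)(-1) = -1
A²[2,2] = (-1)(0) + (2)(2) = 4
A² = 
  [  1,   0]
  [ -1,   4]

A^3 = A^2·A:
A^3[1,1] = (1)(-1) + (0)(-1) = -1
A^3[1,2] = (1)(0) + (0)(2) = 0
A^3[2,1] = (-1)(-1) + (4)(-1) = -3
A^3[2,2] = (-1)(0) + (4)(2) = 8
A^3 = 
  [ -1,   0]
  [ -3,   8]

A^4 = A^3·A:
A^4[1,1] = (-1)(-1) + (0)(-1) = 1
A^4[1,2] = (-1)(0) + (0)(2) = 0
A^4[2,1] = (-3)(-1) + (8)(-1) = -5
A^4[2,2] = (-3)(0) + (8)(2) = 16
A^4 = 
  [  1,   0]
  [ -5,  16]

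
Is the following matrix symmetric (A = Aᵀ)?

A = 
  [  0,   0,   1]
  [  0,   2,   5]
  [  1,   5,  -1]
Yes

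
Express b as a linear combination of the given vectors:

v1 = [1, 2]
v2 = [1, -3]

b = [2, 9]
c1 = 3, c2 = -1

b = 3·v1 + -1·v2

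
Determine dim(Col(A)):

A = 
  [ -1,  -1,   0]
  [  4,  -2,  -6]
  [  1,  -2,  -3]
Row reduce:
R2 → R2 + (4)·R1
R3 → R3 + (1)·R1
R3 → R3 - (1/2)·R2
REF = 
  [ -1,  -1,   0]
  [  0,  -6,  -6]
  [  0,   0,   0]
Pivot columns: 1, 2 → 2 pivots.
dim(Col(A)) = number of pivot columns = 2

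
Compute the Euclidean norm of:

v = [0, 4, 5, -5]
8.124

||v||₂ = √((0)² + (4)² + (5)² + (-5)²) = √66 = 8.124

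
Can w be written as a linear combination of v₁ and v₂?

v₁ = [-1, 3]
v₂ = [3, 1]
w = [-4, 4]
Yes

Form the augmented matrix and row-reduce:
[v₁|v₂|w] = 
  [ -1,   3,  -4]
  [  3,   1,   4]
R2 → R2 + (3)·R1
REF = 
  [ -1,   3,  -4]
  [  0,  10,  -8]

No row of the form [0 0 | nonzero], so the system is consistent. Back-substitution gives c₁ = 8/5, c₂ = -4/5: w = (8/5)·v₁ + (-4/5)·v₂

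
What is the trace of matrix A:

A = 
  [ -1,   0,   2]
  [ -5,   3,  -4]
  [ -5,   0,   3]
5

tr(A) = -1 + 3 + 3 = 5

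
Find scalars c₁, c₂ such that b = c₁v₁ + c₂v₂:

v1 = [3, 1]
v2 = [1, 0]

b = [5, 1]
c1 = 1, c2 = 2

b = 1·v1 + 2·v2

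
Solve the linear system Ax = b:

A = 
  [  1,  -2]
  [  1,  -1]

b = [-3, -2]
Row reduce the augmented matrix [A|b]:
R2 → R2 - (1)·R1
REF = 
  [  1,  -2,  -3]
  [  0,   1,   1]

Back-substitution:
x₂ = 1 / 1 = 1
x₁ = (-3 - (-2)(1)) / 1 = -1

x = [-1, 1]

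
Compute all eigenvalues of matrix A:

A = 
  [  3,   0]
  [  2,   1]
tr(A) = 4, det(A) = 3
Characteristic polynomial: λ² - tr(A)λ + det(A) = λ² - 4λ + 3
λ² - 4λ + 3 = (λ - 1)(λ - 3)

λ = 3, 1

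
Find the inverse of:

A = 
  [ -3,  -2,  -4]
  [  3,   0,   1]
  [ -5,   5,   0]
det(A) = (-3)·((0)(0) - (1)(5)) - (-2)·((3)(0) - (1)(-5)) + (-4)·((3)(5) - (0)(-5))
  = (-3)(-5) - (-2)(5) + (-4)(15)
  = -35
det(A) = -35 ≠ 0, so A is invertible.

Cofactors Cᵢⱼ = (-1)ⁱ⁺ʲ·Mᵢⱼ:
C = 
  [ -5,  -5,  15]
  [-20, -20,  25]
  [ -2,  -9,   6]

adj(A) = Cᵀ:
adj(A) = 
  [ -5, -20,  -2]
  [ -5, -20,  -9]
  [ 15,  25,   6]

A⁻¹ = (-1/35) · adj(A):
A⁻¹ = 
  [  1/7,   4/7,  2/35]
  [  1/7,   4/7,  9/35]
  [ -3/7,  -5/7, -6/35]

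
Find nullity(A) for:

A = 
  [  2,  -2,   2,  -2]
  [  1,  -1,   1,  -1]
nullity(A) = 3

Row reduce:
R2 → R2 - (1/2)·R1
REF = 
  [  2,  -2,   2,  -2]
  [  0,   0,   0,   0]
Pivot columns: 1 → 1 pivot.
rank(A) = 1, so nullity(A) = 4 - 1 = 3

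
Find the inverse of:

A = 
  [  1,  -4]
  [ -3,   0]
det(A) = (1)(0) - (-4)(-3) = -12
For a 2×2 matrix, A⁻¹ = (1/det(A)) · [[d, -b], [-c, a]]
    = (-1/12) · [[0, 4], [3, 1]]

A⁻¹ = 
  [    0,  -1/3]
  [ -1/4, -1/12]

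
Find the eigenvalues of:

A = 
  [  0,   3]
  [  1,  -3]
λ = (-3 + √21)/2, (-3 - √21)/2  (≈ 0.7913, -3.791)

tr(A) = -3, det(A) = -3
Characteristic polynomial: λ² - tr(A)λ + det(A) = λ² + 3λ - 3
λ² + 3λ - 3 = 0  ⇒  λ = (-3 ± √((3)² - 4·(-3)))/2 = (-3 ± √(21))/2
  = (-3 + √21)/2,  (-3 - √21)/2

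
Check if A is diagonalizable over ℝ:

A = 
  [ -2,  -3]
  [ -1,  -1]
Yes

tr(A) = -3, det(A) = -1
Characteristic polynomial: λ² - tr(A)λ + det(A) = λ² + 3λ - 1
λ² + 3λ - 1 = 0  ⇒  λ = (-3 ± √((3)² - 4·(-1)))/2 = (-3 ± √(13))/2
  = (-3 + √13)/2,  (-3 - √13)/2
Eigenvalues: (-3 + √13)/2, (-3 - √13)/2  (≈ 0.3028, -3.303)
The two irrational eigenvalues are distinct (simple), so each has alg. mult. = geom. mult. = 1.
Sum of geometric multiplicities equals n, so A has n independent eigenvectors.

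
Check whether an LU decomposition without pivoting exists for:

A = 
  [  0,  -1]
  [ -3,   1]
No.
A[1,1] = 0 but A[2,1] = -3 ≠ 0. Any LU with L unit lower triangular has (LU)[1,1] = U[1,1] and (LU)[2,1] = L[2,1]·U[1,1]; matching A forces U[1,1] = 0, which then forces (LU)[2,1] = 0 ≠ -3. A row swap (pivoting) is required.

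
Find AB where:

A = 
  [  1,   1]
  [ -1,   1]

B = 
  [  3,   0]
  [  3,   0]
AB = 
  [  6,   0]
  [  0,   0]

A is 2×2 and B is 2×2, so AB is 2×2. Each entry is (row of A)·(column of B):
AB[1,1] = (1)(3) + (1)(3) = 6
AB[1,2] = (1)(0) + (1)(0) = 0
AB[2,1] = (-1)(3) + (1)(3) = 0
AB[2,2] = (-1)(0) + (1)(0) = 0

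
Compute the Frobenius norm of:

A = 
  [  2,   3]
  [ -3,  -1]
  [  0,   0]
||A||_F = 4.796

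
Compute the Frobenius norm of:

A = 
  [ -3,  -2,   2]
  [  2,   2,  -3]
||A||_F = 5.831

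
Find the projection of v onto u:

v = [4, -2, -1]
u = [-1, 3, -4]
v·u = (4)(-1) + (-2)(3) + (-1)(-4) = -6
u·u = (-1)² + (3)² + (-4)² = 26
proj_u(v) = (v·u / u·u) × u = (-6/26) × u = (-3/13) × u

proj_u(v) = [3/13, -9/13, 12/13]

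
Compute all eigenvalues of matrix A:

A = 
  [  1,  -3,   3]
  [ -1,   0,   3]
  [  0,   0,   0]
Characteristic polynomial: det(λI - A) = λ³ - λ² - 3λ
The constant term is 0, so λ = 0 is a root: p(λ) = λ(λ² - λ - 3)
λ² - λ - 3 = 0  ⇒  λ = (1 ± √((-1)² - 4·(-3)))/2 = (1 ± √(13))/2
  = (1 + √13)/2,  (1 - √13)/2

λ = 0, (1 + √13)/2, (1 - √13)/2  (≈ 0, 2.303, -1.303)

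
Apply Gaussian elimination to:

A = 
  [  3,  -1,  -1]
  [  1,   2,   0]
Row operations:
R2 → R2 - (1/3)·R1

Resulting echelon form:
REF = 
  [  3,  -1,  -1]
  [  0, 7/3, 1/3]

Rank = 2 (number of non-zero pivot rows).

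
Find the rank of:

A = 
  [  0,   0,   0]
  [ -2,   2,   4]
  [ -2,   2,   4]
rank(A) = 1

Row reduce:
Swap R1 ↔ R2
R3 → R3 - (1)·R1
REF = 
  [ -2,   2,   4]
  [  0,   0,   0]
  [  0,   0,   0]
Pivot columns: 1 → 1 pivot.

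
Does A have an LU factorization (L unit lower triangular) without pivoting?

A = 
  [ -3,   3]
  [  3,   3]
Yes.
A[1,1] = -3 ≠ 0, so Gaussian elimination proceeds without a row swap: multiplier ℓ₂₁ = (3)/(-3) = -1, and U[2,2] = 3 - (-1)(3) = 6.
L = 
  [  1,   0]
  [ -1,   1]
U = 
  [ -3,   3]
  [  0,   6]
Check row 2 of LU: [(-1)(-3), (-1)(3) + 6] = [3, 3] = row 2 of A ✓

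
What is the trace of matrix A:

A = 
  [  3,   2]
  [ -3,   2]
5

tr(A) = 3 + 2 = 5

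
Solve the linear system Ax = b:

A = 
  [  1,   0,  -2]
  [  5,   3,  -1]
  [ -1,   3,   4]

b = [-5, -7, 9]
x = [-1, 0, 2]

Row reduce the augmented matrix [A|b]:
R2 → R2 - (5)·R1
R3 → R3 + (1)·R1
R3 → R3 - (1)·R2
REF = 
  [  1,   0,  -2,  -5]
  [  0,   3,   9,  18]
  [  0,   0,  -7, -14]

Back-substitution:
x₃ = (-14) / (-7) = 2
x₂ = (18 - (9)(2)) / 3 = 0
x₁ = (-5 - (0)(0) - (-2)(2)) / 1 = -1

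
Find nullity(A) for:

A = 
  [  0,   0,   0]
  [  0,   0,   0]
nullity(A) = 3

Row reduce:
(no row operations needed)
REF = 
  [  0,   0,   0]
  [  0,   0,   0]
Pivot columns: none → 0 pivots.
rank(A) = 0, so nullity(A) = 3 - 0 = 3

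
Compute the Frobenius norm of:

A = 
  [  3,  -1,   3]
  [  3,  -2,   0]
||A||_F = 5.657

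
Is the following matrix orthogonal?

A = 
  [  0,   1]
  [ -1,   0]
Yes

AᵀA = 
  [  1,   0]
  [  0,   1]
= I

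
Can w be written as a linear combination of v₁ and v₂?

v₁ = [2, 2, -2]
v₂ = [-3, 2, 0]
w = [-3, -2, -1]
No

Form the augmented matrix and row-reduce:
[v₁|v₂|w] = 
  [  2,  -3,  -3]
  [  2,   2,  -2]
  [ -2,   0,  -1]
R2 → R2 - (1)·R1
R3 → R3 + (1)·R1
R3 → R3 + (3/5)·R2
REF = 
  [    2,    -3,    -3]
  [    0,     5,     1]
  [    0,     0, -17/5]

Row 3 reads [0 0 | -17/5], i.e. 0 = -17/5, so the system is inconsistent and w ∉ span{v₁, v₂}.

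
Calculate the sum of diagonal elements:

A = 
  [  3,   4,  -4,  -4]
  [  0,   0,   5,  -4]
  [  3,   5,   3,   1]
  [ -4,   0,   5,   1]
7

tr(A) = 3 + 0 + 3 + 1 = 7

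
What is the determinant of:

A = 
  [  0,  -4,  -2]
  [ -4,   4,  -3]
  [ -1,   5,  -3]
68

Cofactor expansion along row 1:
det(A) = (0)·((4)(-3) - (-3)(5)) - (-4)·((-4)(-3) - (-3)(-1)) + (-2)·((-4)(5) - (4)(-1))
  = (0)(3) - (-4)(9) + (-2)(-16)
  = 68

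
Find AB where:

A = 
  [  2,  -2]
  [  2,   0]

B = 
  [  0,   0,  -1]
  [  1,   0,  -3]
AB = 
  [ -2,   0,   4]
  [  0,   0,  -2]

A is 2×2 and B is 2×3, so AB is 2×3. Each entry is (row of A)·(column of B):
AB[1,1] = (2)(0) + (-2)(1) = -2
AB[1,2] = (2)(0) + (-2)(0) = 0
AB[1,3] = (2)(-1) + (-2)(-3) = 4
AB[2,1] = (2)(0) + (0)(1) = 0
AB[2,2] = (2)(0) + (0)(0) = 0
AB[2,3] = (2)(-1) + (0)(-3) = -2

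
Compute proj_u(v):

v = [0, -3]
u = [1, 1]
v·u = (0)(1) + (-3)(1) = -3
u·u = (1)² + (1)² = 2
proj_u(v) = (v·u / u·u) × u = (-3/2) × u

proj_u(v) = [-3/2, -3/2]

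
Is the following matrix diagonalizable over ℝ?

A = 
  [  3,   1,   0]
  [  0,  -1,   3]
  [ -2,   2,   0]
No

Characteristic polynomial: det(λI - A) = λ³ - 2λ² - 9λ + 24
By the rational root theorem any rational root is an integer dividing 24; none of those is a root, so p(λ) has no rational roots and hence (being an irreducible cubic) no repeated roots.
Discriminant of the cubic: Δ = -3768
Δ < 0 ⇒ one real eigenvalue and a complex-conjugate pair: λ ≈ -3.187, 2.593 + 0.897i, 2.593 - 0.897i
Has complex eigenvalues (not diagonalizable over ℝ).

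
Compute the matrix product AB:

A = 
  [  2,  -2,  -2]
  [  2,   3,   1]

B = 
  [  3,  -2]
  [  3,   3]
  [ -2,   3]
AB = 
  [  4, -16]
  [ 13,   8]

A is 2×3 and B is 3×2, so AB is 2×2. Each entry is (row of A)·(column of B):
AB[1,1] = (2)(3) + (-2)(3) + (-2)(-2) = 4
AB[1,2] = (2)(-2) + (-2)(3) + (-2)(3) = -16
AB[2,1] = (2)(3) + (3)(3) + (1)(-2) = 13
AB[2,2] = (2)(-2) + (3)(3) + (1)(3) = 8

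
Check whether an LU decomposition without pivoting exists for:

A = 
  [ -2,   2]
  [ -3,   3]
Yes.
A[1,1] = -2 ≠ 0, so Gaussian elimination proceeds without a row swap: multiplier ℓ₂₁ = (-3)/(-2) = 3/2, and U[2,2] = 3 - (3/2)(2) = 0.
L = 
  [  1,   0]
  [3/2,   1]
U = 
  [ -2,   2]
  [  0,   0]
Check row 2 of LU: [(3/2)(-2), (3/2)(2) + 0] = [-3, 3] = row 2 of A ✓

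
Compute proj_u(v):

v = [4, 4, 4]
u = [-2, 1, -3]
proj_u(v) = [16/7, -8/7, 24/7]

v·u = (4)(-2) + (4)(1) + (4)(-3) = -16
u·u = (-2)² + (1)² + (-3)² = 14
proj_u(v) = (v·u / u·u) × u = (-16/14) × u = (-8/7) × u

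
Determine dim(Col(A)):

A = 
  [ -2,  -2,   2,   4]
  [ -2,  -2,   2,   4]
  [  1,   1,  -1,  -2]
dim(Col(A)) = 1

Row reduce:
R2 → R2 - (1)·R1
R3 → R3 + (1/2)·R1
REF = 
  [ -2,  -2,   2,   4]
  [  0,   0,   0,   0]
  [  0,   0,   0,   0]
Pivot columns: 1 → 1 pivot.
dim(Col(A)) = number of pivot columns = 1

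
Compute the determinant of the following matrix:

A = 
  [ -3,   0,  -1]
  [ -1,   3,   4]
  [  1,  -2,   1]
Cofactor expansion along row 1:
det(A) = (-3)·((3)(1) - (4)(-2)) - (0)·((-1)(1) - (4)(1)) + (-1)·((-1)(-2) - (3)(1))
  = (-3)(11) - (0)(-5) + (-1)(-1)
  = -32

det(A) = -32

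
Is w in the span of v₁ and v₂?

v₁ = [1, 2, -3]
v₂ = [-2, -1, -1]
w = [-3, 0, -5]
Yes

Form the augmented matrix and row-reduce:
[v₁|v₂|w] = 
  [  1,  -2,  -3]
  [  2,  -1,   0]
  [ -3,  -1,  -5]
R2 → R2 - (2)·R1
R3 → R3 + (3)·R1
R3 → R3 + (7/3)·R2
REF = 
  [  1,  -2,  -3]
  [  0,   3,   6]
  [  0,   0,   0]

No row of the form [0 0 | nonzero], so the system is consistent. Back-substitution gives c₁ = 1, c₂ = 2: w = (1)·v₁ + (2)·v₂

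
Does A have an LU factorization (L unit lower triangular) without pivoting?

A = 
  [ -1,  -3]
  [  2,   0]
Yes.
A[1,1] = -1 ≠ 0, so Gaussian elimination proceeds without a row swap: multiplier ℓ₂₁ = (2)/(-1) = -2, and U[2,2] = 0 - (-2)(-3) = -6.
L = 
  [  1,   0]
  [ -2,   1]
U = 
  [ -1,  -3]
  [  0,  -6]
Check row 2 of LU: [(-2)(-1), (-2)(-3) + (-6)] = [2, 0] = row 2 of A ✓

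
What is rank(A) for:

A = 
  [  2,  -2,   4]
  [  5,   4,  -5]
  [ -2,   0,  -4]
Row reduce:
R2 → R2 - (5/2)·R1
R3 → R3 + (1)·R1
R3 → R3 + (2/9)·R2
REF = 
  [    2,    -2,     4]
  [    0,     9,   -15]
  [    0,     0, -10/3]
Pivot columns: 1, 2, 3 → 3 pivots.

rank(A) = 3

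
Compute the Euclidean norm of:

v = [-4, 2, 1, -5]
6.782

||v||₂ = √((-4)² + (2)² + (1)² + (-5)²) = √46 = 6.782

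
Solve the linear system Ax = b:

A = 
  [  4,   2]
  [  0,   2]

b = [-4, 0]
x = [-1, 0]

Row reduce the augmented matrix [A|b]:
(already in echelon form)
REF = 
  [  4,   2,  -4]
  [  0,   2,   0]

Back-substitution:
x₂ = 0 / 2 = 0
x₁ = (-4 - (2)(0)) / 4 = -1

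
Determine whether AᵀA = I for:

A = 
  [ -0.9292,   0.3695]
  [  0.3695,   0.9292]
Yes

AᵀA = 
  [  0.9999,   0]
  [  0,   0.9999]
≈ I (equal to I up to the 4-dp rounding of the entries)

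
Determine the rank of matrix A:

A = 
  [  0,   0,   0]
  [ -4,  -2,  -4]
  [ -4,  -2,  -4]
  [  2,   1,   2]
Row reduce:
Swap R1 ↔ R2
R3 → R3 - (1)·R1
R4 → R4 + (1/2)·R1
REF = 
  [ -4,  -2,  -4]
  [  0,   0,   0]
  [  0,   0,   0]
  [  0,   0,   0]
Pivot columns: 1 → 1 pivot.

rank(A) = 1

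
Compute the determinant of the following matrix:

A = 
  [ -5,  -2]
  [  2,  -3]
For a 2×2 matrix, det = ad - bc = (-5)(-3) - (-2)(2) = 19

det(A) = 19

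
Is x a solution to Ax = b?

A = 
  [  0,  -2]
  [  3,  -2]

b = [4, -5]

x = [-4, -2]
No

Ax = [4, -8] ≠ b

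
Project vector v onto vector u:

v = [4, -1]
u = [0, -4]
v·u = (4)(0) + (-1)(-4) = 4
u·u = (0)² + (-4)² = 16
proj_u(v) = (v·u / u·u) × u = (4/16) × u = (1/4) × u

proj_u(v) = [0, -1]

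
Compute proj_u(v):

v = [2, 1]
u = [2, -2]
proj_u(v) = [1/2, -1/2]

v·u = (2)(2) + (1)(-2) = 2
u·u = (2)² + (-2)² = 8
proj_u(v) = (v·u / u·u) × u = (2/8) × u = (1/4) × u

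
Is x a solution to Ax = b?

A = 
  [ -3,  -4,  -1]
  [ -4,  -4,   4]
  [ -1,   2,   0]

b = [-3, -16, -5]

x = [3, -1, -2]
Yes

Ax = [-3, -16, -5] = b ✓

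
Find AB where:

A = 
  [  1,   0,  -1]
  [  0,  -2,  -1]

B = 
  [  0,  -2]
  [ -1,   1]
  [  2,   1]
A is 2×3 and B is 3×2, so AB is 2×2. Each entry is (row of A)·(column of B):
AB[1,1] = (1)(0) + (0)(-1) + (-1)(2) = -2
AB[1,2] = (1)(-2) + (0)(1) + (-1)(1) = -3
AB[2,1] = (0)(0) + (-2)(-1) + (-1)(2) = 0
AB[2,2] = (0)(-2) + (-2)(1) + (-1)(1) = -3

AB = 
  [ -2,  -3]
  [  0,  -3]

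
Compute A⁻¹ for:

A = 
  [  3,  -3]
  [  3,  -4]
det(A) = (3)(-4) - (-3)(3) = -3
For a 2×2 matrix, A⁻¹ = (1/det(A)) · [[d, -b], [-c, a]]
    = (-1/3) · [[-4, 3], [-3, 3]]

A⁻¹ = 
  [4/3,  -1]
  [  1,  -1]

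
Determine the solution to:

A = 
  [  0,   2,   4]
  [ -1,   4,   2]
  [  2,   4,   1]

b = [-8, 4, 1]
x = [-2, 2, -3]

Row reduce the augmented matrix [A|b]:
Swap R1 ↔ R2
R3 → R3 + (2)·R1
R3 → R3 - (6)·R2
REF = 
  [ -1,   4,   2,   4]
  [  0,   2,   4,  -8]
  [  0,   0, -19,  57]

Back-substitution:
x₃ = 57 / (-19) = -3
x₂ = (-8 - (4)(-3)) / 2 = 2
x₁ = (4 - (4)(2) - (2)(-3)) / (-1) = -2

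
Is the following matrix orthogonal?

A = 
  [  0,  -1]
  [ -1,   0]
Yes

AᵀA = 
  [  1,   0]
  [  0,   1]
= I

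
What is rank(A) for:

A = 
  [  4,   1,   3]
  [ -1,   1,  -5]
Row reduce:
R2 → R2 + (1/4)·R1
REF = 
  [    4,     1,     3]
  [    0,   5/4, -17/4]
Pivot columns: 1, 2 → 2 pivots.

rank(A) = 2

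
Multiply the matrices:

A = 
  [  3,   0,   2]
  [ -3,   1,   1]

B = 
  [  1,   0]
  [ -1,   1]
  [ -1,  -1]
AB = 
  [  1,  -2]
  [ -5,   0]

A is 2×3 and B is 3×2, so AB is 2×2. Each entry is (row of A)·(column of B):
AB[1,1] = (3)(1) + (0)(-1) + (2)(-1) = 1
AB[1,2] = (3)(0) + (0)(1) + (2)(-1) = -2
AB[2,1] = (-3)(1) + (1)(-1) + (1)(-1) = -5
AB[2,2] = (-3)(0) + (1)(1) + (1)(-1) = 0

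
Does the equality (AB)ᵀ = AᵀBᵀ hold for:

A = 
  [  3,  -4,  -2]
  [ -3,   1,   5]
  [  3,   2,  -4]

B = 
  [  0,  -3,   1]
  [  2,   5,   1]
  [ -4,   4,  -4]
No

(AB)ᵀ = 
  [  0, -18,  20]
  [-37,  34, -15]
  [  7, -22,  21]

AᵀBᵀ = 
  [ 12,  -6, -36]
  [ -1,  -1,  12]
  [-19,  17,  44]

The two matrices differ, so (AB)ᵀ ≠ AᵀBᵀ in general. The correct identity is (AB)ᵀ = BᵀAᵀ.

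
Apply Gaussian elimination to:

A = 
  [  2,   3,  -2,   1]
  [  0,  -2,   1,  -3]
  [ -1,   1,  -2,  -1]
Row operations:
R3 → R3 + (1/2)·R1
R3 → R3 + (5/4)·R2

Resulting echelon form:
REF = 
  [    2,     3,    -2,     1]
  [    0,    -2,     1,    -3]
  [    0,     0,  -7/4, -17/4]

Rank = 3 (number of non-zero pivot rows).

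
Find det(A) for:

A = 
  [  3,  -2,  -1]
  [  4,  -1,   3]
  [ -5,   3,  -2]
Cofactor expansion along row 1:
det(A) = (3)·((-1)(-2) - (3)(3)) - (-2)·((4)(-2) - (3)(-5)) + (-1)·((4)(3) - (-1)(-5))
  = (3)(-7) - (-2)(7) + (-1)(7)
  = -14

det(A) = -14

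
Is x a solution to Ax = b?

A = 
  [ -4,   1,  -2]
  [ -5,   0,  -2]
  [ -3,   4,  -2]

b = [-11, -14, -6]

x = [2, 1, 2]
Yes

Ax = [-11, -14, -6] = b ✓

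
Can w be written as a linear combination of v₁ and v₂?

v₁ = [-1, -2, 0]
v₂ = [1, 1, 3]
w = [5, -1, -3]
No

Form the augmented matrix and row-reduce:
[v₁|v₂|w] = 
  [ -1,   1,   5]
  [ -2,   1,  -1]
  [  0,   3,  -3]
R2 → R2 - (2)·R1
R3 → R3 + (3)·R2
REF = 
  [ -1,   1,   5]
  [  0,  -1, -11]
  [  0,   0, -36]

Row 3 reads [0 0 | -36], i.e. 0 = -36, so the system is inconsistent and w ∉ span{v₁, v₂}.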